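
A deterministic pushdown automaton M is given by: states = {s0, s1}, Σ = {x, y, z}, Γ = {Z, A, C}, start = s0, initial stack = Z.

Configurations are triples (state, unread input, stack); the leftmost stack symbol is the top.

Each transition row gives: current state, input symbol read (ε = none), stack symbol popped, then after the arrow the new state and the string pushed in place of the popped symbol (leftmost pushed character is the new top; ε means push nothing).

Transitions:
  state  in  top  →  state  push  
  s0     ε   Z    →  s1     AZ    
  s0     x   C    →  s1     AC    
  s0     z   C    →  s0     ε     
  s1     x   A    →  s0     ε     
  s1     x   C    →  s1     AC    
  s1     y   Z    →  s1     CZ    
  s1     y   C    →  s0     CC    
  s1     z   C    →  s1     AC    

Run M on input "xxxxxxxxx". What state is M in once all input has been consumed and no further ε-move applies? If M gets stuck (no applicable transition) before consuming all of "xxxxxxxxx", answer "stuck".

s1

(s0, xxxxxxxxx, Z) ⊢ (s1, xxxxxxxxx, AZ) ⊢ (s0, xxxxxxxx, Z) ⊢ (s1, xxxxxxxx, AZ) ⊢ (s0, xxxxxxx, Z) ⊢ (s1, xxxxxxx, AZ) ⊢ (s0, xxxxxx, Z) ⊢ (s1, xxxxxx, AZ) ⊢ (s0, xxxxx, Z) ⊢ (s1, xxxxx, AZ) ⊢ (s0, xxxx, Z) ⊢ (s1, xxxx, AZ) ⊢ (s0, xxx, Z) ⊢ (s1, xxx, AZ) ⊢ (s0, xx, Z) ⊢ (s1, xx, AZ) ⊢ (s0, x, Z) ⊢ (s1, x, AZ) ⊢ (s0, ε, Z) ⊢ (s1, ε, AZ)
All input consumed; M is in state s1.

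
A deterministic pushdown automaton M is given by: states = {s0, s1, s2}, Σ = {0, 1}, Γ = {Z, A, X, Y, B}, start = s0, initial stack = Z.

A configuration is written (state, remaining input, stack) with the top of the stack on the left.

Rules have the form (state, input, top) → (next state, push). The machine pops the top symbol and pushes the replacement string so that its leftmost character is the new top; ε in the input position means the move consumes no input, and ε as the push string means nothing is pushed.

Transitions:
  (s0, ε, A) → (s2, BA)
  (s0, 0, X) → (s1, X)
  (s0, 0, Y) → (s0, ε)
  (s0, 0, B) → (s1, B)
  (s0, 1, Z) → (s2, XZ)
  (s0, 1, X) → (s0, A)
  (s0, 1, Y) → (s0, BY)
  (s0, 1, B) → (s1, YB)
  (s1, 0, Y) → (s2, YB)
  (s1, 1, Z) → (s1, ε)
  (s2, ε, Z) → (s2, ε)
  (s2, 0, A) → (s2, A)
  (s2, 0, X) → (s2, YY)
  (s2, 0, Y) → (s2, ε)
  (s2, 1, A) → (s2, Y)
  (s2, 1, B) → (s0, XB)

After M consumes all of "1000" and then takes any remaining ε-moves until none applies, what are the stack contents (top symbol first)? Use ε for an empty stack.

(s0, 1000, Z) ⊢ (s2, 000, XZ) ⊢ (s2, 00, YYZ) ⊢ (s2, 0, YZ) ⊢ (s2, ε, Z) ⊢ (s2, ε, ε)
All input consumed in state s2 with stack ε.

ε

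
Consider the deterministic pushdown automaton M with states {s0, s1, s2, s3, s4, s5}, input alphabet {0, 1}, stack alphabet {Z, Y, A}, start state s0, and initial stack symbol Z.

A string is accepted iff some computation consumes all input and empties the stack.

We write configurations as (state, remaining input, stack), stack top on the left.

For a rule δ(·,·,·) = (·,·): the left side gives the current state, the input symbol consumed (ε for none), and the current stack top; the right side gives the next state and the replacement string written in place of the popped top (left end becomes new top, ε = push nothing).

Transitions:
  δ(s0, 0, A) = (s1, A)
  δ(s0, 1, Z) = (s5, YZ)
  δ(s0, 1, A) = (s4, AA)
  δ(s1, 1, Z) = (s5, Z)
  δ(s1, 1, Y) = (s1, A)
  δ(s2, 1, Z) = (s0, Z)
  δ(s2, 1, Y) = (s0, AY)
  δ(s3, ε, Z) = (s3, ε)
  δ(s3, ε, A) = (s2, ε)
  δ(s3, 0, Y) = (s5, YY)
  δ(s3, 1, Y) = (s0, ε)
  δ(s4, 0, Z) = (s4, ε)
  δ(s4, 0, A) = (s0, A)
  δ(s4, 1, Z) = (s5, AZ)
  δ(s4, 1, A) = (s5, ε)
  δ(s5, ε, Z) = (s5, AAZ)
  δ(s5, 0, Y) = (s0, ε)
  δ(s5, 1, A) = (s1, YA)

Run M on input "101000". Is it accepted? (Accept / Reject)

Reject

(s0, 101000, Z)
  read 1, top Z: go to s5, push YZ → (s5, 01000, YZ)
  read 0, top Y: go to s0, push ε → (s0, 1000, Z)
  read 1, top Z: go to s5, push YZ → (s5, 000, YZ)
  read 0, top Y: go to s0, push ε → (s0, 00, Z)
No transition applies at (s0, 00, Z); input not fully consumed.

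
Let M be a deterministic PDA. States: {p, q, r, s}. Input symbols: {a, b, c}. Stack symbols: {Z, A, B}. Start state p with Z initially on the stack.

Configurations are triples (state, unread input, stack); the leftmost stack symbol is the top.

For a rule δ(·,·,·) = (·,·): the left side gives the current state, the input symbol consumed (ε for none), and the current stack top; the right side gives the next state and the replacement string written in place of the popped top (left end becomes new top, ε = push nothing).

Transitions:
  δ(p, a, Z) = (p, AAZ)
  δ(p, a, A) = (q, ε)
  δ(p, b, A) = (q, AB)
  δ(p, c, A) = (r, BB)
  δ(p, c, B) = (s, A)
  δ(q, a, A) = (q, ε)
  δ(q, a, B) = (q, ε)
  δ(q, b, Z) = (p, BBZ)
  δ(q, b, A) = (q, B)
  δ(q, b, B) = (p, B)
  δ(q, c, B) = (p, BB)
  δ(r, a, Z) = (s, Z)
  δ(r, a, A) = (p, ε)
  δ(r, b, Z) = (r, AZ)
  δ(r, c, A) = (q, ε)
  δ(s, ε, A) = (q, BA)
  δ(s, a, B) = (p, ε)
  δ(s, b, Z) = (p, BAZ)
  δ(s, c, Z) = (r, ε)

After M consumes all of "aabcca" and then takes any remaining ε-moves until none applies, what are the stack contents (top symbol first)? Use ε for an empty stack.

(p, aabcca, Z)
  read a, top Z: go to p, push AAZ → (p, abcca, AAZ)
  read a, top A: go to q, push ε → (q, bcca, AZ)
  read b, top A: go to q, push B → (q, cca, BZ)
  read c, top B: go to p, push BB → (p, ca, BBZ)
  read c, top B: go to s, push A → (s, a, ABZ)
  ε-move, top A: go to q, push BA → (q, a, BABZ)
  read a, top B: go to q, push ε → (q, ε, ABZ)
All input consumed in state q with stack ABZ.

ABZ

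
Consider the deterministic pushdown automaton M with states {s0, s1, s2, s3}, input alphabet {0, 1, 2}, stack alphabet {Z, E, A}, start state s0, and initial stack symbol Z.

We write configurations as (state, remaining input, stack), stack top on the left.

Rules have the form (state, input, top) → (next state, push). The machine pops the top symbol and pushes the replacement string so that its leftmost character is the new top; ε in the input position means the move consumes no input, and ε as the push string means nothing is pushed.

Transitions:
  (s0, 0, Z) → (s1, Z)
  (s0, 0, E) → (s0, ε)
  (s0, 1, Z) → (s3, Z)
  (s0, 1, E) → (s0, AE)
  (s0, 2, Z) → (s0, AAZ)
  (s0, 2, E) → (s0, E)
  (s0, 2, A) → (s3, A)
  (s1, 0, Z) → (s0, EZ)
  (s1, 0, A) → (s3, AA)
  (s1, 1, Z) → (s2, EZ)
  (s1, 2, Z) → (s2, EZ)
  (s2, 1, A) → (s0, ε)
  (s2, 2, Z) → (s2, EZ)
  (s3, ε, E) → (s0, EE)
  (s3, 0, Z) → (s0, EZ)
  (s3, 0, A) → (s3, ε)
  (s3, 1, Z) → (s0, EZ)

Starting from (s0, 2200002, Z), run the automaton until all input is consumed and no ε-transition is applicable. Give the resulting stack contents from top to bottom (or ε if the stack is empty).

AAZ

(s0, 2200002, Z)
  read 2, top Z: go to s0, push AAZ → (s0, 200002, AAZ)
  read 2, top A: go to s3, push A → (s3, 00002, AAZ)
  read 0, top A: go to s3, push ε → (s3, 0002, AZ)
  read 0, top A: go to s3, push ε → (s3, 002, Z)
  read 0, top Z: go to s0, push EZ → (s0, 02, EZ)
  read 0, top E: go to s0, push ε → (s0, 2, Z)
  read 2, top Z: go to s0, push AAZ → (s0, ε, AAZ)
All input consumed in state s0 with stack AAZ.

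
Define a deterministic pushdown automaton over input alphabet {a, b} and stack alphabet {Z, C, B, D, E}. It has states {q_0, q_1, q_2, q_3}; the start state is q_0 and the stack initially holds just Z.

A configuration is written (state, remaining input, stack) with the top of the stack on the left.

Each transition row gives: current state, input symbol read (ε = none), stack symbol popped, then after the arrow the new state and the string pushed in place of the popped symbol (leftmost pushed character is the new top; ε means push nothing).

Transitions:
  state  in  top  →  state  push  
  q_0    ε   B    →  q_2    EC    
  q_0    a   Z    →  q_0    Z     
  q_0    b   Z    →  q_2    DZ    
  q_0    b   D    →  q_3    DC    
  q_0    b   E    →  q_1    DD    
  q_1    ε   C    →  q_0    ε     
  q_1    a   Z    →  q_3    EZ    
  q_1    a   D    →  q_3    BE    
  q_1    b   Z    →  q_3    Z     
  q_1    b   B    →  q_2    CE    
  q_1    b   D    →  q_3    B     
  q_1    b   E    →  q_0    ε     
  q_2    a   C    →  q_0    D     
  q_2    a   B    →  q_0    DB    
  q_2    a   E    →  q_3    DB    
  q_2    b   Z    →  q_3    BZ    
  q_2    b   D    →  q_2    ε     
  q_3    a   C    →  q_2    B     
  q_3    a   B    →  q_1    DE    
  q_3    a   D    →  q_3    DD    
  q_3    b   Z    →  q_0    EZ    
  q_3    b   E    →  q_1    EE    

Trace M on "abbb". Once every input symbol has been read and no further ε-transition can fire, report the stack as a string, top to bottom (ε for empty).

(q_0, abbb, Z)
  read a, top Z: go to q_0, push Z → (q_0, bbb, Z)
  read b, top Z: go to q_2, push DZ → (q_2, bb, DZ)
  read b, top D: go to q_2, push ε → (q_2, b, Z)
  read b, top Z: go to q_3, push BZ → (q_3, ε, BZ)
All input consumed in state q_3 with stack BZ.

BZ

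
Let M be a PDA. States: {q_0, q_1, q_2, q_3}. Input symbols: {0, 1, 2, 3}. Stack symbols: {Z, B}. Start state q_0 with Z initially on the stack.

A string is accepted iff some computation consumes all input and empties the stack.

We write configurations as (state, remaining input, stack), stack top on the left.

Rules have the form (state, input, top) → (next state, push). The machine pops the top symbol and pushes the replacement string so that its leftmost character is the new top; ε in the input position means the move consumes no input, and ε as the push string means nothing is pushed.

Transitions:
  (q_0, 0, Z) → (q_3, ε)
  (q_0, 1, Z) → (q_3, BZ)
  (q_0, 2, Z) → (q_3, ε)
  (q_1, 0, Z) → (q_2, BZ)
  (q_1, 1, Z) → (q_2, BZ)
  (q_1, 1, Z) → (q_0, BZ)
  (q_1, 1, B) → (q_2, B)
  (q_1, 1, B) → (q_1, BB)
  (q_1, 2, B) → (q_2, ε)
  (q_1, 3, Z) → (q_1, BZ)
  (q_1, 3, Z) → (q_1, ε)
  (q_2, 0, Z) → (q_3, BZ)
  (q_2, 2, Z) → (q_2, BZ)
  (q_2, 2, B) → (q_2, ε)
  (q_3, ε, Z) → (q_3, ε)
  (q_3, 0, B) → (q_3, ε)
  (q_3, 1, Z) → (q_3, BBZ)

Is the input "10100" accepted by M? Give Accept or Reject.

Accept

One accepting computation: (q_0, 10100, Z) ⊢ (q_3, 0100, BZ) ⊢ (q_3, 100, Z) ⊢ (q_3, 00, BBZ) ⊢ (q_3, 0, BZ) ⊢ (q_3, ε, Z) ⊢ (q_3, ε, ε)
All input consumed and the stack is empty.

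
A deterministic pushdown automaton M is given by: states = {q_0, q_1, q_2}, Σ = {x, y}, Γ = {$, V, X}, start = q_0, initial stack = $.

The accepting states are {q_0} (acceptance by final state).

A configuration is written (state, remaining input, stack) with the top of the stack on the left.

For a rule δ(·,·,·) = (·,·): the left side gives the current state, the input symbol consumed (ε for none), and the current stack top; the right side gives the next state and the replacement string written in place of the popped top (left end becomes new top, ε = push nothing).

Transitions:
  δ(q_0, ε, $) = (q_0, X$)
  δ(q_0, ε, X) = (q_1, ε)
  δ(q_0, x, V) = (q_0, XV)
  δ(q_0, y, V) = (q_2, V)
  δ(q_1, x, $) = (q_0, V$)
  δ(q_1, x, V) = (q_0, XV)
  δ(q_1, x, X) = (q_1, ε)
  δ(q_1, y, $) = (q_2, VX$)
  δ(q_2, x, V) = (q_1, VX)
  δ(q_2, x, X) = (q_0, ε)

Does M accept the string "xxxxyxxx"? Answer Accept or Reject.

(q_0, xxxxyxxx, $)
  ε-move, top $: go to q_0, push X$ → (q_0, xxxxyxxx, X$)
  ε-move, top X: go to q_1, push ε → (q_1, xxxxyxxx, $)
  read x, top $: go to q_0, push V$ → (q_0, xxxyxxx, V$)
  read x, top V: go to q_0, push XV → (q_0, xxyxxx, XV$)
  ε-move, top X: go to q_1, push ε → (q_1, xxyxxx, V$)
  read x, top V: go to q_0, push XV → (q_0, xyxxx, XV$)
  ε-move, top X: go to q_1, push ε → (q_1, xyxxx, V$)
  read x, top V: go to q_0, push XV → (q_0, yxxx, XV$)
  ε-move, top X: go to q_1, push ε → (q_1, yxxx, V$)
No transition applies at (q_1, yxxx, V$); input not fully consumed.

Reject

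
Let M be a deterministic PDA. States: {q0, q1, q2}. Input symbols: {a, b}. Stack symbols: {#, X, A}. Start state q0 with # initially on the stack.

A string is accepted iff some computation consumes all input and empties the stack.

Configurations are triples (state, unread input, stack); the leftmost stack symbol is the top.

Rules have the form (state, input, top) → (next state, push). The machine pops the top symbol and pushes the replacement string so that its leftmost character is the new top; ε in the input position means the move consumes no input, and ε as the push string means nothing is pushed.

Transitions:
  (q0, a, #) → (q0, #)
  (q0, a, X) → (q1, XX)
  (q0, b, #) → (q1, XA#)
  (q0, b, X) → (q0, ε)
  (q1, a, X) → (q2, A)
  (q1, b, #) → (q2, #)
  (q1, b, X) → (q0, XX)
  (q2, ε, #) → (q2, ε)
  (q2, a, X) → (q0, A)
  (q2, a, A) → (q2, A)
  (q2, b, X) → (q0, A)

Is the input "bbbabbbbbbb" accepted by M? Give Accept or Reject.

Reject

(q0, bbbabbbbbbb, #)
  read b, top #: go to q1, push XA# → (q1, bbabbbbbbb, XA#)
  read b, top X: go to q0, push XX → (q0, babbbbbbb, XXA#)
  read b, top X: go to q0, push ε → (q0, abbbbbbb, XA#)
  read a, top X: go to q1, push XX → (q1, bbbbbbb, XXA#)
  read b, top X: go to q0, push XX → (q0, bbbbbb, XXXA#)
  read b, top X: go to q0, push ε → (q0, bbbbb, XXA#)
  read b, top X: go to q0, push ε → (q0, bbbb, XA#)
  read b, top X: go to q0, push ε → (q0, bbb, A#)
No transition applies at (q0, bbb, A#); input not fully consumed.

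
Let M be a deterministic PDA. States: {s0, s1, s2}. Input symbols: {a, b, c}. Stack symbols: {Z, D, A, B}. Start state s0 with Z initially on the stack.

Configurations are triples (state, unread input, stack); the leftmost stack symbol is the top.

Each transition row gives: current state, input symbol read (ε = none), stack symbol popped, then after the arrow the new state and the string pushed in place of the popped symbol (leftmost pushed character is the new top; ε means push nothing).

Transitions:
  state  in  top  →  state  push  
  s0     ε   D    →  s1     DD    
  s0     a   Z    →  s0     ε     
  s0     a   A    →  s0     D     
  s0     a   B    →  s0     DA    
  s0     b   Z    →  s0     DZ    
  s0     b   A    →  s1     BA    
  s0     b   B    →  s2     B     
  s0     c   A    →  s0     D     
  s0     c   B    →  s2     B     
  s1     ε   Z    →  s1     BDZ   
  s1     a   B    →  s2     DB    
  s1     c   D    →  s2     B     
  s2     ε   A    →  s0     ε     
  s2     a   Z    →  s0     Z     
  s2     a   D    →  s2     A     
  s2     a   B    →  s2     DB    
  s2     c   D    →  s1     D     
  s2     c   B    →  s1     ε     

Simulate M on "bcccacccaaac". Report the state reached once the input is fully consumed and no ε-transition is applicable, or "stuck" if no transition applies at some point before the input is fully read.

(s0, bcccacccaaac, Z)
  read b, top Z: go to s0, push DZ → (s0, cccacccaaac, DZ)
  ε-move, top D: go to s1, push DD → (s1, cccacccaaac, DDZ)
  read c, top D: go to s2, push B → (s2, ccacccaaac, BDZ)
  read c, top B: go to s1, push ε → (s1, cacccaaac, DZ)
  read c, top D: go to s2, push B → (s2, acccaaac, BZ)
  read a, top B: go to s2, push DB → (s2, cccaaac, DBZ)
  read c, top D: go to s1, push D → (s1, ccaaac, DBZ)
  read c, top D: go to s2, push B → (s2, caaac, BBZ)
  read c, top B: go to s1, push ε → (s1, aaac, BZ)
  read a, top B: go to s2, push DB → (s2, aac, DBZ)
  read a, top D: go to s2, push A → (s2, ac, ABZ)
  ε-move, top A: go to s0, push ε → (s0, ac, BZ)
  read a, top B: go to s0, push DA → (s0, c, DAZ)
  ε-move, top D: go to s1, push DD → (s1, c, DDAZ)
  read c, top D: go to s2, push B → (s2, ε, BDAZ)
All input consumed; M is in state s2.

s2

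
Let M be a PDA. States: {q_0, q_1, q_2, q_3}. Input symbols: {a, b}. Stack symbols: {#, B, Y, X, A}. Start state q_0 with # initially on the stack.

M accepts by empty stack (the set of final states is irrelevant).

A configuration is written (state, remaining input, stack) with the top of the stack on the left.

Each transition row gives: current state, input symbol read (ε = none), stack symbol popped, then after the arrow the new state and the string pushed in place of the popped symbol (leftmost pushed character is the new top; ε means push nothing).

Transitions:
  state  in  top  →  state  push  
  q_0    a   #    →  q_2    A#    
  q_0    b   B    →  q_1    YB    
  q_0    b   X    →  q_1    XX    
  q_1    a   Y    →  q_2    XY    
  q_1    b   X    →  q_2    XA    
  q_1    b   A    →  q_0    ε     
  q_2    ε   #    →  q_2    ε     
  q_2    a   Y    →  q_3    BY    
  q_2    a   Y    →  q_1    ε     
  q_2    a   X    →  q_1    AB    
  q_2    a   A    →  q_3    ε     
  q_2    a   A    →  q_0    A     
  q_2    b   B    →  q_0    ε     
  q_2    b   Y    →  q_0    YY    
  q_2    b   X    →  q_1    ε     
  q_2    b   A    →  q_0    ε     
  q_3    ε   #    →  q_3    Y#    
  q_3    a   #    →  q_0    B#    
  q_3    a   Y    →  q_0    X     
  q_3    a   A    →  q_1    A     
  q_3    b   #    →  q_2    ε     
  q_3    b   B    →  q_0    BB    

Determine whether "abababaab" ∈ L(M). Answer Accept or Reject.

One accepting computation: (q_0, abababaab, #) ⊢ (q_2, bababaab, A#) ⊢ (q_0, ababaab, #) ⊢ (q_2, babaab, A#) ⊢ (q_0, abaab, #) ⊢ (q_2, baab, A#) ⊢ (q_0, aab, #) ⊢ (q_2, ab, A#) ⊢ (q_3, b, #) ⊢ (q_2, ε, ε)
All input consumed and the stack is empty.

Accept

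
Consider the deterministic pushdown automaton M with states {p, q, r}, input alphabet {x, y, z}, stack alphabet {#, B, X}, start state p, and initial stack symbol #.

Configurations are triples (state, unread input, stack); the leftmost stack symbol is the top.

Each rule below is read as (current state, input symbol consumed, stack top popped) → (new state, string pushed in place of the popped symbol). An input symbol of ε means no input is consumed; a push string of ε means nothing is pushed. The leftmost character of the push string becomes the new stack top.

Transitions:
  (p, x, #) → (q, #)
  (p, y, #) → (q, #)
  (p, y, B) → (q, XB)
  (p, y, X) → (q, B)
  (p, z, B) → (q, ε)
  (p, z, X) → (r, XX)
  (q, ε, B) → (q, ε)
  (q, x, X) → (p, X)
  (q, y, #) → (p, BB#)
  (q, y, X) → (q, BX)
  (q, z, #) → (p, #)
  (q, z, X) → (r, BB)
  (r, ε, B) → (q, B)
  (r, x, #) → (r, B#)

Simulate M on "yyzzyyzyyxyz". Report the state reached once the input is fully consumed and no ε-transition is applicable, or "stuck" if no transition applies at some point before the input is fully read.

p

(p, yyzzyyzyyxyz, #)
  read y, top #: go to q, push # → (q, yzzyyzyyxyz, #)
  read y, top #: go to p, push BB# → (p, zzyyzyyxyz, BB#)
  read z, top B: go to q, push ε → (q, zyyzyyxyz, B#)
  ε-move, top B: go to q, push ε → (q, zyyzyyxyz, #)
  read z, top #: go to p, push # → (p, yyzyyxyz, #)
  read y, top #: go to q, push # → (q, yzyyxyz, #)
  read y, top #: go to p, push BB# → (p, zyyxyz, BB#)
  read z, top B: go to q, push ε → (q, yyxyz, B#)
  ε-move, top B: go to q, push ε → (q, yyxyz, #)
  read y, top #: go to p, push BB# → (p, yxyz, BB#)
  read y, top B: go to q, push XB → (q, xyz, XBB#)
  read x, top X: go to p, push X → (p, yz, XBB#)
  read y, top X: go to q, push B → (q, z, BBB#)
  ε-move, top B: go to q, push ε → (q, z, BB#)
  ε-move, top B: go to q, push ε → (q, z, B#)
  ε-move, top B: go to q, push ε → (q, z, #)
  read z, top #: go to p, push # → (p, ε, #)
All input consumed; M is in state p.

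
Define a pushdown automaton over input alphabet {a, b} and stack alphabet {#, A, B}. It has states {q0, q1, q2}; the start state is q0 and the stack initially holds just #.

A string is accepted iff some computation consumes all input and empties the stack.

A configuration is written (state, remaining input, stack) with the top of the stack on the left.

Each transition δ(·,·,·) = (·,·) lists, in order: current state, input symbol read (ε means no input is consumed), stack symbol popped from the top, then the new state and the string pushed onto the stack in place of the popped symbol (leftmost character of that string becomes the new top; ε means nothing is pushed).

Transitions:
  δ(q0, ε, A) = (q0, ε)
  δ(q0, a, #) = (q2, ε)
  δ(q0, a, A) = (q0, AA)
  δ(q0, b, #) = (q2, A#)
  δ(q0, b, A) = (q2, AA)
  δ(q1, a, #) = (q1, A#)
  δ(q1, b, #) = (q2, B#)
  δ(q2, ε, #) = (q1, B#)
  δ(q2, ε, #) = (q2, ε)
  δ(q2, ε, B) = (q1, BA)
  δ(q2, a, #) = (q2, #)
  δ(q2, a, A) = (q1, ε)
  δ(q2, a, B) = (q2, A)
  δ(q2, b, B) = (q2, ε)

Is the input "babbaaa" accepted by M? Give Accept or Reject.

Accept

One accepting computation: (q0, babbaaa, #) ⊢ (q2, abbaaa, A#) ⊢ (q1, bbaaa, #) ⊢ (q2, baaa, B#) ⊢ (q2, aaa, #) ⊢ (q2, aa, #) ⊢ (q2, a, #) ⊢ (q2, ε, #) ⊢ (q2, ε, ε)
All input consumed and the stack is empty.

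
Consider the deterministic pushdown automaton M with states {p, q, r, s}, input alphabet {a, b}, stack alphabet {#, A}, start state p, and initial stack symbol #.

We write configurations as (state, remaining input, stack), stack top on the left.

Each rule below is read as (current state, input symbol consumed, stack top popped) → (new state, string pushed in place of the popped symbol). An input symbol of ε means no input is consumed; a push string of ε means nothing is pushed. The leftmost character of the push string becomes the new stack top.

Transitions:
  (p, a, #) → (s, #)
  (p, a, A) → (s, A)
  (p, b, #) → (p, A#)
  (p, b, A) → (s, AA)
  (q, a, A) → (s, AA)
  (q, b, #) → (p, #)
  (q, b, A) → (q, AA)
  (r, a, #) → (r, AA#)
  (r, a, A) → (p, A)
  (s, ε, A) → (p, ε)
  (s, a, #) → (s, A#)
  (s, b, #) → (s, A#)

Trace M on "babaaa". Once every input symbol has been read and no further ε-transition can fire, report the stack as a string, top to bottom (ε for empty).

(p, babaaa, #)
  read b, top #: go to p, push A# → (p, abaaa, A#)
  read a, top A: go to s, push A → (s, baaa, A#)
  ε-move, top A: go to p, push ε → (p, baaa, #)
  read b, top #: go to p, push A# → (p, aaa, A#)
  read a, top A: go to s, push A → (s, aa, A#)
  ε-move, top A: go to p, push ε → (p, aa, #)
  read a, top #: go to s, push # → (s, a, #)
  read a, top #: go to s, push A# → (s, ε, A#)
  ε-move, top A: go to p, push ε → (p, ε, #)
All input consumed in state p with stack #.

#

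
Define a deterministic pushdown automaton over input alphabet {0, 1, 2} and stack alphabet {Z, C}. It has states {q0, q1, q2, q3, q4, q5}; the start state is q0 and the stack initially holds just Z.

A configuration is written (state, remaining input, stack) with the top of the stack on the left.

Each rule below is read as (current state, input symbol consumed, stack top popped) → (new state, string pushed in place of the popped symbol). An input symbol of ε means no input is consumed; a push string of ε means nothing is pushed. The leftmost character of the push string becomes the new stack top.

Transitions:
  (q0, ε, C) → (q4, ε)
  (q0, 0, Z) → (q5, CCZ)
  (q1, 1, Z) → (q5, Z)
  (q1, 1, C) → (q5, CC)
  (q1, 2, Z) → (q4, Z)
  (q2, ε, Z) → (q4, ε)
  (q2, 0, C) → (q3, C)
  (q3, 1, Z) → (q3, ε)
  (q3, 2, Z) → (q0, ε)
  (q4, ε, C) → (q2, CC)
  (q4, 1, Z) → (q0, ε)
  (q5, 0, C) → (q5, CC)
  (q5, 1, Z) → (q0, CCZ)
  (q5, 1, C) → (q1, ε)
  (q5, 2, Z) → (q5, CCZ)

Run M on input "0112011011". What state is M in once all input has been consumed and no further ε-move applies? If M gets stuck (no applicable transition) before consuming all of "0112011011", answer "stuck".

(q0, 0112011011, Z) ⊢ (q5, 112011011, CCZ) ⊢ (q1, 12011011, CZ) ⊢ (q5, 2011011, CCZ)
No transition for (q5, 2, top C); M blocks with input 2011011 remaining.

stuck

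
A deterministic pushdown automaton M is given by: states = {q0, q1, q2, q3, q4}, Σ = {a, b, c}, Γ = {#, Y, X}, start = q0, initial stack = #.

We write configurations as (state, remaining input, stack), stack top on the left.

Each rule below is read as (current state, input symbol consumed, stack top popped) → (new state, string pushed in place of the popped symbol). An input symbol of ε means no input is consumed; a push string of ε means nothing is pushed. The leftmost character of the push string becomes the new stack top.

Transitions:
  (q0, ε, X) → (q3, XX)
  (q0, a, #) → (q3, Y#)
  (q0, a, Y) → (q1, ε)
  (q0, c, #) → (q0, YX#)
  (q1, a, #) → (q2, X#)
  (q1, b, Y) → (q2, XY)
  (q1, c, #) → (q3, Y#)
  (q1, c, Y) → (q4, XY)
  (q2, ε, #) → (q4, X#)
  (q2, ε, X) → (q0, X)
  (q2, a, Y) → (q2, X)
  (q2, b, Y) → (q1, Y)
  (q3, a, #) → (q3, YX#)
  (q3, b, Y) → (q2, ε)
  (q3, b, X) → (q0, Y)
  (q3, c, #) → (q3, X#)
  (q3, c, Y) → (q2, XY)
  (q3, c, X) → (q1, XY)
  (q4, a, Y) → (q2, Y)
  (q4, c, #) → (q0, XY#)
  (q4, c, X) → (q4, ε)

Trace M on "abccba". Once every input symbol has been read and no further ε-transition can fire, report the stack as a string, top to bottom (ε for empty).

(q0, abccba, #)
  read a, top #: go to q3, push Y# → (q3, bccba, Y#)
  read b, top Y: go to q2, push ε → (q2, ccba, #)
  ε-move, top #: go to q4, push X# → (q4, ccba, X#)
  read c, top X: go to q4, push ε → (q4, cba, #)
  read c, top #: go to q0, push XY# → (q0, ba, XY#)
  ε-move, top X: go to q3, push XX → (q3, ba, XXY#)
  read b, top X: go to q0, push Y → (q0, a, YXY#)
  read a, top Y: go to q1, push ε → (q1, ε, XY#)
All input consumed in state q1 with stack XY#.

XY#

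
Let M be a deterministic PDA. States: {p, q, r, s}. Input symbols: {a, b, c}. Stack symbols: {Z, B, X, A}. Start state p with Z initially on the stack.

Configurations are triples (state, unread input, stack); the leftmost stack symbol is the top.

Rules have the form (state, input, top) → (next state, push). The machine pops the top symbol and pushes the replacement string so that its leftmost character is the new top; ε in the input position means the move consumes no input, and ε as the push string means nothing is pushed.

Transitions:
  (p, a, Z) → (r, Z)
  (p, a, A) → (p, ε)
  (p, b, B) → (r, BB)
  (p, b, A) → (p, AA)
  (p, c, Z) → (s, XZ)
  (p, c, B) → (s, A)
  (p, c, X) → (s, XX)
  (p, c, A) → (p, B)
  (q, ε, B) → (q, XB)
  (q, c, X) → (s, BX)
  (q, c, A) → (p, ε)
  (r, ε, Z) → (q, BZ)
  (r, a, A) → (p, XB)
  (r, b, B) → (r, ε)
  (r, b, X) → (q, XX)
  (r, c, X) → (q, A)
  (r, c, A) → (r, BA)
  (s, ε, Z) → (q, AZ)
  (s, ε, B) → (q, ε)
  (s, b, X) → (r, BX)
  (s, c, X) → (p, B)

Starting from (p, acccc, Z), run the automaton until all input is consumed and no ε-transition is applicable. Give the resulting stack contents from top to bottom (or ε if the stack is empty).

XBZ

(p, acccc, Z)
  read a, top Z: go to r, push Z → (r, cccc, Z)
  ε-move, top Z: go to q, push BZ → (q, cccc, BZ)
  ε-move, top B: go to q, push XB → (q, cccc, XBZ)
  read c, top X: go to s, push BX → (s, ccc, BXBZ)
  ε-move, top B: go to q, push ε → (q, ccc, XBZ)
  read c, top X: go to s, push BX → (s, cc, BXBZ)
  ε-move, top B: go to q, push ε → (q, cc, XBZ)
  read c, top X: go to s, push BX → (s, c, BXBZ)
  ε-move, top B: go to q, push ε → (q, c, XBZ)
  read c, top X: go to s, push BX → (s, ε, BXBZ)
  ε-move, top B: go to q, push ε → (q, ε, XBZ)
All input consumed in state q with stack XBZ.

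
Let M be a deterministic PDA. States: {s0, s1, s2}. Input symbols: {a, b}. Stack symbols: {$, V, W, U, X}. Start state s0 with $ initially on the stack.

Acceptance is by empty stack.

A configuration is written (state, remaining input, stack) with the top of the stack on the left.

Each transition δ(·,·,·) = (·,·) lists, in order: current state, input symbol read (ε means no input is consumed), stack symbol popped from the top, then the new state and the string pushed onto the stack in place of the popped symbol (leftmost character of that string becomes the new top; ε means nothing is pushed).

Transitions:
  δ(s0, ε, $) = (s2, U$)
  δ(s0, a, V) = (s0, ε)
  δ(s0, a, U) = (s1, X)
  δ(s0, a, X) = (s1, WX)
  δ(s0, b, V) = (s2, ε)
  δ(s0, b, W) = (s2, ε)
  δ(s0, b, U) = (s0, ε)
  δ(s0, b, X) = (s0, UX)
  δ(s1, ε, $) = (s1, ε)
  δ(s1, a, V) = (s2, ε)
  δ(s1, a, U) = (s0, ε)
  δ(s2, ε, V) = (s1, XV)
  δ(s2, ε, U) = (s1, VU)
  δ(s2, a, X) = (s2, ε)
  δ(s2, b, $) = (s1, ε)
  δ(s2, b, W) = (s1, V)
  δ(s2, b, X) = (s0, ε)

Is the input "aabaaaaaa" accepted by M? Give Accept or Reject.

Reject

(s0, aabaaaaaa, $)
  ε-move, top $: go to s2, push U$ → (s2, aabaaaaaa, U$)
  ε-move, top U: go to s1, push VU → (s1, aabaaaaaa, VU$)
  read a, top V: go to s2, push ε → (s2, abaaaaaa, U$)
  ε-move, top U: go to s1, push VU → (s1, abaaaaaa, VU$)
  read a, top V: go to s2, push ε → (s2, baaaaaa, U$)
  ε-move, top U: go to s1, push VU → (s1, baaaaaa, VU$)
No transition applies at (s1, baaaaaa, VU$); input not fully consumed.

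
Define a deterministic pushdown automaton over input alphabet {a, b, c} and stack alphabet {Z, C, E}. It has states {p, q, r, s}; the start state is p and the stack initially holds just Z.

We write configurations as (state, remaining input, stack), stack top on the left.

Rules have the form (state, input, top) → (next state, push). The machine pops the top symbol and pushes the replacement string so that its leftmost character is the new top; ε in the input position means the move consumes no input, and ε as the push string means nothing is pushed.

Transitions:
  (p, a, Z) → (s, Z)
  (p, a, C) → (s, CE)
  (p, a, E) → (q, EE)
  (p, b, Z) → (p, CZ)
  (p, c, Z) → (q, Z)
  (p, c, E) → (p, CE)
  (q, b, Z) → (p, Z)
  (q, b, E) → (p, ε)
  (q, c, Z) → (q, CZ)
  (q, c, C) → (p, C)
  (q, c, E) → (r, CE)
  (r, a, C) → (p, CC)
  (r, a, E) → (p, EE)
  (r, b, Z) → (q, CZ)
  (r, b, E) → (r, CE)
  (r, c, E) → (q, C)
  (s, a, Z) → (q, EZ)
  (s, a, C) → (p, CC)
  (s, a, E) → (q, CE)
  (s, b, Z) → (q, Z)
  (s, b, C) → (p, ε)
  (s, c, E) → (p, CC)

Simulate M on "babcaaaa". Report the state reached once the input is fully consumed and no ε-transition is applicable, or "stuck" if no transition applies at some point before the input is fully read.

p

(p, babcaaaa, Z) ⊢ (p, abcaaaa, CZ) ⊢ (s, bcaaaa, CEZ) ⊢ (p, caaaa, EZ) ⊢ (p, aaaa, CEZ) ⊢ (s, aaa, CEEZ) ⊢ (p, aa, CCEEZ) ⊢ (s, a, CECEEZ) ⊢ (p, ε, CCECEEZ)
All input consumed; M is in state p.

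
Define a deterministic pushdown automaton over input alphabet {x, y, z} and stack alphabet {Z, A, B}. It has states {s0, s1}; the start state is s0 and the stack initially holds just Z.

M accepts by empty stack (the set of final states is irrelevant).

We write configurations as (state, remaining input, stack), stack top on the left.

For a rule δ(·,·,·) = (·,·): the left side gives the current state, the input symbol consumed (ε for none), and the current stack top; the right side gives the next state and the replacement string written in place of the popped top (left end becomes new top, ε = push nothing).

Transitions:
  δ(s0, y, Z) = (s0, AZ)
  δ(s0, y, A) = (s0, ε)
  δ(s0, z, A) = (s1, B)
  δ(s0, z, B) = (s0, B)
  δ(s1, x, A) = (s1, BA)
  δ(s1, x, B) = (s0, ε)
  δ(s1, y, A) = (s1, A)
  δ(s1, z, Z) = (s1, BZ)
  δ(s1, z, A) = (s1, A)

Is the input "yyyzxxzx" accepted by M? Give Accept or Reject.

Reject

(s0, yyyzxxzx, Z)
  read y, top Z: go to s0, push AZ → (s0, yyzxxzx, AZ)
  read y, top A: go to s0, push ε → (s0, yzxxzx, Z)
  read y, top Z: go to s0, push AZ → (s0, zxxzx, AZ)
  read z, top A: go to s1, push B → (s1, xxzx, BZ)
  read x, top B: go to s0, push ε → (s0, xzx, Z)
No transition applies at (s0, xzx, Z); input not fully consumed.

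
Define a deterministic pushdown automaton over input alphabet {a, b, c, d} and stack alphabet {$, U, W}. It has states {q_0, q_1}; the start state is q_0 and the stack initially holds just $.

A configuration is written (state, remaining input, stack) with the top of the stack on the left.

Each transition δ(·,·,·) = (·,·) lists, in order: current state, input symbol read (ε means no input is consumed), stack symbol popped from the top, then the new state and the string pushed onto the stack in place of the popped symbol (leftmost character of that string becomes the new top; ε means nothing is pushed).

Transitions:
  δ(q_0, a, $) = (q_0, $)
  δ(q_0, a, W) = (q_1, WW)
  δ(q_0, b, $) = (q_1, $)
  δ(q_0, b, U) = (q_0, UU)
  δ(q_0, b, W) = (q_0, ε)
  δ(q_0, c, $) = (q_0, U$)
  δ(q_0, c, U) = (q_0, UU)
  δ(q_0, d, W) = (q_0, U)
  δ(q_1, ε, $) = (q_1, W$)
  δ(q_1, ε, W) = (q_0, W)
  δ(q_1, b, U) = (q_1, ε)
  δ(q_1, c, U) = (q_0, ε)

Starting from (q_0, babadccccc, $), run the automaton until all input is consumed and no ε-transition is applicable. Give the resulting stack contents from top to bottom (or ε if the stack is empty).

UUUUUUW$

(q_0, babadccccc, $)
  read b, top $: go to q_1, push $ → (q_1, abadccccc, $)
  ε-move, top $: go to q_1, push W$ → (q_1, abadccccc, W$)
  ε-move, top W: go to q_0, push W → (q_0, abadccccc, W$)
  read a, top W: go to q_1, push WW → (q_1, badccccc, WW$)
  ε-move, top W: go to q_0, push W → (q_0, badccccc, WW$)
  read b, top W: go to q_0, push ε → (q_0, adccccc, W$)
  read a, top W: go to q_1, push WW → (q_1, dccccc, WW$)
  ε-move, top W: go to q_0, push W → (q_0, dccccc, WW$)
  read d, top W: go to q_0, push U → (q_0, ccccc, UW$)
  read c, top U: go to q_0, push UU → (q_0, cccc, UUW$)
  read c, top U: go to q_0, push UU → (q_0, ccc, UUUW$)
  read c, top U: go to q_0, push UU → (q_0, cc, UUUUW$)
  read c, top U: go to q_0, push UU → (q_0, c, UUUUUW$)
  read c, top U: go to q_0, push UU → (q_0, ε, UUUUUUW$)
All input consumed in state q_0 with stack UUUUUUW$.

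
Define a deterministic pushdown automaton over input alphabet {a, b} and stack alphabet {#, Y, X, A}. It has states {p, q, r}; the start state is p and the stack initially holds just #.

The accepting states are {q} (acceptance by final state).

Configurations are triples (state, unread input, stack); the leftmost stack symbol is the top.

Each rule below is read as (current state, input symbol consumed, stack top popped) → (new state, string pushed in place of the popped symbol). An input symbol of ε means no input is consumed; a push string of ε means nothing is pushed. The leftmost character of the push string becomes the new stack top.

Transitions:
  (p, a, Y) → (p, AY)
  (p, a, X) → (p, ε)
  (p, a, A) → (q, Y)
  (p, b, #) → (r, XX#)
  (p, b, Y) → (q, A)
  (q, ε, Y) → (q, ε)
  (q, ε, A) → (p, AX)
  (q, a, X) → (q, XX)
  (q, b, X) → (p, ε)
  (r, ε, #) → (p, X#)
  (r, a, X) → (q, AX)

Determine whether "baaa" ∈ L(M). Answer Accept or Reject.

Accept

(p, baaa, #)
  read b, top #: go to r, push XX# → (r, aaa, XX#)
  read a, top X: go to q, push AX → (q, aa, AXX#)
  ε-move, top A: go to p, push AX → (p, aa, AXXX#)
  read a, top A: go to q, push Y → (q, a, YXXX#)
  ε-move, top Y: go to q, push ε → (q, a, XXX#)
  read a, top X: go to q, push XX → (q, ε, XXXX#)
All input consumed; state q ∈ F.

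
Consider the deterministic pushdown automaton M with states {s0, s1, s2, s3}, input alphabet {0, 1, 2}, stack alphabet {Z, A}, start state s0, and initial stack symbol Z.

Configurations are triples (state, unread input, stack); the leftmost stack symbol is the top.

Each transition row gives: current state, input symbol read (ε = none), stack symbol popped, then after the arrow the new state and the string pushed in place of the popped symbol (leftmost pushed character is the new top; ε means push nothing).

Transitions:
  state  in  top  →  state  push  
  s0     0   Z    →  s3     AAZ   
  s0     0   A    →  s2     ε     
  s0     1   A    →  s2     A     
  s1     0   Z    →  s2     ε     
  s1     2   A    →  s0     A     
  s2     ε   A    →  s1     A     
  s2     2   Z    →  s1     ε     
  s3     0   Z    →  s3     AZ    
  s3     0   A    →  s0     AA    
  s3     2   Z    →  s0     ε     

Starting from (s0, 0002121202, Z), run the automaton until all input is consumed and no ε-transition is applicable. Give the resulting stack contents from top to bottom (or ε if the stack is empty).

AZ

(s0, 0002121202, Z)
  read 0, top Z: go to s3, push AAZ → (s3, 002121202, AAZ)
  read 0, top A: go to s0, push AA → (s0, 02121202, AAAZ)
  read 0, top A: go to s2, push ε → (s2, 2121202, AAZ)
  ε-move, top A: go to s1, push A → (s1, 2121202, AAZ)
  read 2, top A: go to s0, push A → (s0, 121202, AAZ)
  read 1, top A: go to s2, push A → (s2, 21202, AAZ)
  ε-move, top A: go to s1, push A → (s1, 21202, AAZ)
  read 2, top A: go to s0, push A → (s0, 1202, AAZ)
  read 1, top A: go to s2, push A → (s2, 202, AAZ)
  ε-move, top A: go to s1, push A → (s1, 202, AAZ)
  read 2, top A: go to s0, push A → (s0, 02, AAZ)
  read 0, top A: go to s2, push ε → (s2, 2, AZ)
  ε-move, top A: go to s1, push A → (s1, 2, AZ)
  read 2, top A: go to s0, push A → (s0, ε, AZ)
All input consumed in state s0 with stack AZ.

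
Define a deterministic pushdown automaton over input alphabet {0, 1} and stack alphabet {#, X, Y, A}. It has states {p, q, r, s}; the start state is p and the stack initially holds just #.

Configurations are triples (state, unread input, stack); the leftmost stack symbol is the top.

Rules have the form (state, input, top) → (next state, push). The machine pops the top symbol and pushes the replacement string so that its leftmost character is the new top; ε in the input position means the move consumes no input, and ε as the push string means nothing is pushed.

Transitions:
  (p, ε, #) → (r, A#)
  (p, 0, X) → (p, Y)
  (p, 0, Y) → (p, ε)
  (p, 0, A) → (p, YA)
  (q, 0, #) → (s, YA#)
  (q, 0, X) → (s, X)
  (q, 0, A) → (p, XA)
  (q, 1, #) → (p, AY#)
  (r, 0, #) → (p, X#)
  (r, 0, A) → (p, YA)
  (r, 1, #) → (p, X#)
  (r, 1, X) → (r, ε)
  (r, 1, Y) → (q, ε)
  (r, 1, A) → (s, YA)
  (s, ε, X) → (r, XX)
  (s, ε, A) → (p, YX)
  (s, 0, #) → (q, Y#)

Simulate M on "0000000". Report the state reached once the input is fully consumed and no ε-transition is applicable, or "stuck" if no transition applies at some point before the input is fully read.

(p, 0000000, #)
  ε-move, top #: go to r, push A# → (r, 0000000, A#)
  read 0, top A: go to p, push YA → (p, 000000, YA#)
  read 0, top Y: go to p, push ε → (p, 00000, A#)
  read 0, top A: go to p, push YA → (p, 0000, YA#)
  read 0, top Y: go to p, push ε → (p, 000, A#)
  read 0, top A: go to p, push YA → (p, 00, YA#)
  read 0, top Y: go to p, push ε → (p, 0, A#)
  read 0, top A: go to p, push YA → (p, ε, YA#)
All input consumed; M is in state p.

p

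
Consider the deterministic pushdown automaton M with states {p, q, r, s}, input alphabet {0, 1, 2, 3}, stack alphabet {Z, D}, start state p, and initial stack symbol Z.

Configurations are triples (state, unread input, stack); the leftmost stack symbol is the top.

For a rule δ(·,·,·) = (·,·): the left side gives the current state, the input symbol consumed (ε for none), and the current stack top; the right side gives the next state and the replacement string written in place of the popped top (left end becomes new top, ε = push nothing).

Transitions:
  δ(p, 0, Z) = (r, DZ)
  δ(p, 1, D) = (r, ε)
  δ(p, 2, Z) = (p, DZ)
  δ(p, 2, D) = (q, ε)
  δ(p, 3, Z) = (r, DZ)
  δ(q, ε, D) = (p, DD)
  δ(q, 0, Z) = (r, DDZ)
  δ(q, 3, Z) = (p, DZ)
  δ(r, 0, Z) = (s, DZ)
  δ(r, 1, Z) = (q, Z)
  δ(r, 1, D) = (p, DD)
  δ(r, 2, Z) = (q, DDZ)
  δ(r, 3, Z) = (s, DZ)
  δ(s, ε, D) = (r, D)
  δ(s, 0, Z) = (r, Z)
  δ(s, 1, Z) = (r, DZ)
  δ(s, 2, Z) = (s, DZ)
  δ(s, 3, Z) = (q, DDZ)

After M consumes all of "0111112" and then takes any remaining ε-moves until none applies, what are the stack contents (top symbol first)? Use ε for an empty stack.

(p, 0111112, Z)
  read 0, top Z: go to r, push DZ → (r, 111112, DZ)
  read 1, top D: go to p, push DD → (p, 11112, DDZ)
  read 1, top D: go to r, push ε → (r, 1112, DZ)
  read 1, top D: go to p, push DD → (p, 112, DDZ)
  read 1, top D: go to r, push ε → (r, 12, DZ)
  read 1, top D: go to p, push DD → (p, 2, DDZ)
  read 2, top D: go to q, push ε → (q, ε, DZ)
  ε-move, top D: go to p, push DD → (p, ε, DDZ)
All input consumed in state p with stack DDZ.

DDZ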